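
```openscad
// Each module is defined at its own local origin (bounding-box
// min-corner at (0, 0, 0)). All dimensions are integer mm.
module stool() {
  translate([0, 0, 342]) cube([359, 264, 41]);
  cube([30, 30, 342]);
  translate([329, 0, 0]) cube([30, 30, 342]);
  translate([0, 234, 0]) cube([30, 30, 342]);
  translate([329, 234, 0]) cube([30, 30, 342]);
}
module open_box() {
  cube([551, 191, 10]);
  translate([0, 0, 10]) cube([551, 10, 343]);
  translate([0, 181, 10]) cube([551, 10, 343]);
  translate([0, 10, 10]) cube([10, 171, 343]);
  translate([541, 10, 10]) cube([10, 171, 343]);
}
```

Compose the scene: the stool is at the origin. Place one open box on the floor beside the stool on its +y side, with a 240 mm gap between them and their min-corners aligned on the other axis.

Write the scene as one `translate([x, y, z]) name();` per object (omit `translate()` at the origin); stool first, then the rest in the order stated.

stool();
translate([0, 504, 0]) open_box();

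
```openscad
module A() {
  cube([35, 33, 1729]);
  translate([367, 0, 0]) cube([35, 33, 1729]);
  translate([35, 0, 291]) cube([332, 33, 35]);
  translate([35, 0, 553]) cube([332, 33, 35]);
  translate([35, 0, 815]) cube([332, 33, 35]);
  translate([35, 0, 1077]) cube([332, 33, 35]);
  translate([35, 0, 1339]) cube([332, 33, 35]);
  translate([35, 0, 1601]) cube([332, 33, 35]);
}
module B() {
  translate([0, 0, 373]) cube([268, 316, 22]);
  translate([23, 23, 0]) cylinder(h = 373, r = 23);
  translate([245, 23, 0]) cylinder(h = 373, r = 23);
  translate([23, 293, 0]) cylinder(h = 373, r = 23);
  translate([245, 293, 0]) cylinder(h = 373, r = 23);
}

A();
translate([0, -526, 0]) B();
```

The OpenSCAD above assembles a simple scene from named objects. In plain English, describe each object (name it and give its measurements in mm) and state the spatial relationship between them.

A is a straight ladder. Two 35×33 mm vertical rails, 1729 mm tall, stand 402 mm apart (outside-to-outside) with their front faces coplanar on the −y side. 6 rungs, each 33 mm deep and 35 mm tall, span between the inner faces of the rails, front faces flush with the rails. The lowest rung's underside is at z = 291 mm and rungs are spaced 262 mm apart (underside to underside).

B is a four-legged stool. The seat is a 268×316×22 mm slab whose top surface is at z = 395 mm; four round legs, each 46 mm in diameter, run from the floor (z = 0) to the underside of the seat, each leg's axis is inset half a diameter from the nearest pair of seat edges (so the leg's bounding box is flush with the corner).

The stool is on the floor beside the ladder on its −y side.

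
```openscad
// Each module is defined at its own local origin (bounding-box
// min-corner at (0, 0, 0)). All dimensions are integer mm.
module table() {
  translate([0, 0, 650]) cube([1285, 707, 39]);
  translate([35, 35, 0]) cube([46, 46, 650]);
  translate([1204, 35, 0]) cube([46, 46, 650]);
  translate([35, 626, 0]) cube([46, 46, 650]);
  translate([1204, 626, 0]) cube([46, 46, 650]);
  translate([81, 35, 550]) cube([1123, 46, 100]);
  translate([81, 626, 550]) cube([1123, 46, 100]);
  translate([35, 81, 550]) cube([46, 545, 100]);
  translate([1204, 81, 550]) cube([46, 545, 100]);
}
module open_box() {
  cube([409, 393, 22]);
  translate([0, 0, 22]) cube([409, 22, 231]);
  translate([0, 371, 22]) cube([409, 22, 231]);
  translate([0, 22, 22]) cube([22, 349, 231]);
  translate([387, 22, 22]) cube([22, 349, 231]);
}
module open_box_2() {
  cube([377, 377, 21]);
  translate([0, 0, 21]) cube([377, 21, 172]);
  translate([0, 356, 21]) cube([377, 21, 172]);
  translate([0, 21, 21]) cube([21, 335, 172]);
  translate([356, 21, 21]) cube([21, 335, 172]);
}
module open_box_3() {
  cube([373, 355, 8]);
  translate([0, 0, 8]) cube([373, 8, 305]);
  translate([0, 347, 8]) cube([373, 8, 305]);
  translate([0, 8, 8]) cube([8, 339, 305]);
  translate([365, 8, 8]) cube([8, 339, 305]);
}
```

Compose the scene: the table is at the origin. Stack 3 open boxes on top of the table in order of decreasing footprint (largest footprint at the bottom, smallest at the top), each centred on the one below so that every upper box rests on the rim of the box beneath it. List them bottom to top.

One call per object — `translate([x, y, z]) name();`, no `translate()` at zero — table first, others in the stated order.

table();
translate([438, 157, 689]) open_box();
translate([454, 165, 942]) open_box_2();
translate([456, 176, 1135]) open_box_3();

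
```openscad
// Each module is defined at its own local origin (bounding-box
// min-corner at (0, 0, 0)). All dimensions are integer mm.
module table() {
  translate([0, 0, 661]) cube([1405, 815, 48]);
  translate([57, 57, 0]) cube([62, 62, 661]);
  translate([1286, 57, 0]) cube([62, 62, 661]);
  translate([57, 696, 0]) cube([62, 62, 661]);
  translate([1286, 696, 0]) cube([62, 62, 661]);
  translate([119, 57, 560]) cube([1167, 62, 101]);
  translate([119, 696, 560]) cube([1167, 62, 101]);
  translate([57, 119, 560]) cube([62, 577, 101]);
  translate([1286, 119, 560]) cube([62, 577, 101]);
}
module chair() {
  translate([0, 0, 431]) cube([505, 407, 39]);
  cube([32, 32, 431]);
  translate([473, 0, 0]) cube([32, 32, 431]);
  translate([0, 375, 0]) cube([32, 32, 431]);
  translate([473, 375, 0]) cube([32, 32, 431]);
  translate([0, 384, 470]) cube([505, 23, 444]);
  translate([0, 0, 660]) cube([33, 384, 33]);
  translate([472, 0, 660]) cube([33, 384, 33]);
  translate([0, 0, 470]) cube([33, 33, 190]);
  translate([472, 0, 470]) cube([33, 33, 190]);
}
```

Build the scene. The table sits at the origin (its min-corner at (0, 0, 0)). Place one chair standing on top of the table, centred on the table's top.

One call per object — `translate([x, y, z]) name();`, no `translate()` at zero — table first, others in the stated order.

table();
translate([450, 204, 709]) chair();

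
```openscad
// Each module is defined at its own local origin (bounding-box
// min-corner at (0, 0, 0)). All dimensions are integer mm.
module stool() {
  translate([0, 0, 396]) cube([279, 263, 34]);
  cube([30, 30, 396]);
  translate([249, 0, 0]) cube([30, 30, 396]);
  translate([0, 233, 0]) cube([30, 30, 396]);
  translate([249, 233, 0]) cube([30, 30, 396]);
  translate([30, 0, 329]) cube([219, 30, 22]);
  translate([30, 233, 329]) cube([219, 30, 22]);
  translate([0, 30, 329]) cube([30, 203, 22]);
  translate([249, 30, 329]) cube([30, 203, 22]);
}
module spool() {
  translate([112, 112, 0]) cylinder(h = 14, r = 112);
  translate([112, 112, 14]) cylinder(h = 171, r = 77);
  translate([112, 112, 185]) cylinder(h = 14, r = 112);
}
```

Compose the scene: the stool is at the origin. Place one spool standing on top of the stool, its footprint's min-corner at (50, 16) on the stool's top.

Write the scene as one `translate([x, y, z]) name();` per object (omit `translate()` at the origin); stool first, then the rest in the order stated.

stool();
translate([50, 16, 430]) spool();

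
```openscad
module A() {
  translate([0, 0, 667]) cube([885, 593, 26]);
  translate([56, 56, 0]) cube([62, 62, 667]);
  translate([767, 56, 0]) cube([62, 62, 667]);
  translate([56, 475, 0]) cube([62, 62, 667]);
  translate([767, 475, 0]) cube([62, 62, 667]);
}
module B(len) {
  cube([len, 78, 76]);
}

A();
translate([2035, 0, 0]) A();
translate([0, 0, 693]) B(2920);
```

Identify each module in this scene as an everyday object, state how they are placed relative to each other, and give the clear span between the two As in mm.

A is a table. B is a beam. A beam spans the tops of two tables. The clear span between the two tables is 1150 mm.

Second table starts at x = 2035; first ends at x = 885; clear span = 2035 − 885 = 1150 mm.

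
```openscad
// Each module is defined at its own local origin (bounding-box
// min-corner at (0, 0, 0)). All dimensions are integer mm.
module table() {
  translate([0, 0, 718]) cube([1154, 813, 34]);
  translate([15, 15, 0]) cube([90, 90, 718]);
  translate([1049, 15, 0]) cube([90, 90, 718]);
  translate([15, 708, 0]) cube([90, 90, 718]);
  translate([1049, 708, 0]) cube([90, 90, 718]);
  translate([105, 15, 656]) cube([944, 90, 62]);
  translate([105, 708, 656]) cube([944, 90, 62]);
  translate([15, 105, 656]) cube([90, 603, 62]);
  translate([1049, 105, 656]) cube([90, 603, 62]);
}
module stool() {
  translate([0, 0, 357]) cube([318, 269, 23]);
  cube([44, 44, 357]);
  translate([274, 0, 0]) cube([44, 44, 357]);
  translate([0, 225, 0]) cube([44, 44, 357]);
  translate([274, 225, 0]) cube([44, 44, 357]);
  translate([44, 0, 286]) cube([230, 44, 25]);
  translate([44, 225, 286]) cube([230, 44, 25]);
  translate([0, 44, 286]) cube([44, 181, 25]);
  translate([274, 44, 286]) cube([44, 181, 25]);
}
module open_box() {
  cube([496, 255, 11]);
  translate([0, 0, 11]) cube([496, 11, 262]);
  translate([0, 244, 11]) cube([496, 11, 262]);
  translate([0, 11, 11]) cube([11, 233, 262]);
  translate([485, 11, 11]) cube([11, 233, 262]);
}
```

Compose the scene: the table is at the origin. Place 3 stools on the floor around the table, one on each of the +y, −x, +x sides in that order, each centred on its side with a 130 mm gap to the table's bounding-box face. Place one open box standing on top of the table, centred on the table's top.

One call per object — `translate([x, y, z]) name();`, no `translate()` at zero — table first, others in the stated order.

table();
translate([418, 943, 0]) stool();
translate([-448, 272, 0]) stool();
translate([1284, 272, 0]) stool();
translate([329, 279, 752]) open_box();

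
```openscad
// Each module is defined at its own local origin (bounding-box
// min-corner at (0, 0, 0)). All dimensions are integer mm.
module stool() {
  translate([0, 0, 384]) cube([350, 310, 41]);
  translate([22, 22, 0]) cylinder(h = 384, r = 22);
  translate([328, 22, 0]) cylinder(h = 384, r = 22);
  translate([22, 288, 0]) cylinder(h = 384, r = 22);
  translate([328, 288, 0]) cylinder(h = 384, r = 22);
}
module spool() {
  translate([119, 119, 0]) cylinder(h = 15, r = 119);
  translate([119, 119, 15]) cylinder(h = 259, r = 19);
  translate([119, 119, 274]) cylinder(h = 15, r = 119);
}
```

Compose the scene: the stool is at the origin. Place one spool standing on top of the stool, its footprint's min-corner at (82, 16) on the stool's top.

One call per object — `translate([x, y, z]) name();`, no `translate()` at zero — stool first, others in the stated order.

stool();
translate([82, 16, 425]) spool();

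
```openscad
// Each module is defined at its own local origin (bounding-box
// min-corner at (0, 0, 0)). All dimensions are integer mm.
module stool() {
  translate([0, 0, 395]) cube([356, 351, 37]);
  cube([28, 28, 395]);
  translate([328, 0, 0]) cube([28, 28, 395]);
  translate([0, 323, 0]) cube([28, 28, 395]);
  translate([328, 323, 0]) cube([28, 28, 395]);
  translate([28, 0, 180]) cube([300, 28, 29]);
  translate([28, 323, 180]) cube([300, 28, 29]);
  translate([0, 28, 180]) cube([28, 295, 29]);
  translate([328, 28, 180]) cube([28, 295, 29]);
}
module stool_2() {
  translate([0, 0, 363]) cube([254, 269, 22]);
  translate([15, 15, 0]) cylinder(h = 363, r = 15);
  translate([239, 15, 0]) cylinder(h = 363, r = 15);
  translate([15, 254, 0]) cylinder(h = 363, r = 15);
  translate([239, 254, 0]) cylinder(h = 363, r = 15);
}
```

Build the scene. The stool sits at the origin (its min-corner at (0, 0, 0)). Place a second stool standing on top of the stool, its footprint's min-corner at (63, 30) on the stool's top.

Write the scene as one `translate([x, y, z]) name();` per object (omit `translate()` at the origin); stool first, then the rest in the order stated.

stool();
translate([63, 30, 432]) stool_2();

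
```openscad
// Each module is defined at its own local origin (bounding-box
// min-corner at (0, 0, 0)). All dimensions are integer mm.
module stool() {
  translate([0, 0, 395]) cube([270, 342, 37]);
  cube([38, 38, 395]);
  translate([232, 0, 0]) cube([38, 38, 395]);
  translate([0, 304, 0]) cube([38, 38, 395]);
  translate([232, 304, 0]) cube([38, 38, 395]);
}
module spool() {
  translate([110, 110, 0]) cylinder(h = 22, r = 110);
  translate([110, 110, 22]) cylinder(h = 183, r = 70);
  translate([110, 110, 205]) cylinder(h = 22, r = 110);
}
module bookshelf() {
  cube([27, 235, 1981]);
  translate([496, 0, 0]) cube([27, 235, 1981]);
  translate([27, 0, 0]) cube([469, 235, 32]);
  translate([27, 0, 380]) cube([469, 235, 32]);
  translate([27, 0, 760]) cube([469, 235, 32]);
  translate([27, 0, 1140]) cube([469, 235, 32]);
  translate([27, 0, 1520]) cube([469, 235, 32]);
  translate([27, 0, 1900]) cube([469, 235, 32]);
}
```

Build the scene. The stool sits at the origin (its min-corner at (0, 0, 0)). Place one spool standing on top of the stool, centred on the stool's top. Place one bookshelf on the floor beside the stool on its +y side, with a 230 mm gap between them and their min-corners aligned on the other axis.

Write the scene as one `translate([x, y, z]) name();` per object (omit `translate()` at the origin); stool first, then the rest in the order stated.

stool();
translate([25, 61, 432]) spool();
translate([0, 572, 0]) bookshelf();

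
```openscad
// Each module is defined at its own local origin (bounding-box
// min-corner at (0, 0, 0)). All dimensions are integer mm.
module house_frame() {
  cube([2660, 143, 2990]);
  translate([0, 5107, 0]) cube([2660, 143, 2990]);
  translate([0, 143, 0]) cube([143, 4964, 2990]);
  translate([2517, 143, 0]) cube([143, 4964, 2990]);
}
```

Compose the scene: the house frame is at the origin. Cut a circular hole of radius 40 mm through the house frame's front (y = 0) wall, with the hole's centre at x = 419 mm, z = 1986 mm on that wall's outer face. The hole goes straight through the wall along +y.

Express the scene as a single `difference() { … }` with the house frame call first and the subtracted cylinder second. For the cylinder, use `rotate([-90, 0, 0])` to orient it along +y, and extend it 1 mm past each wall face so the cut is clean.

difference() {
  house_frame();
  translate([419, -1, 1986]) rotate([-90, 0, 0]) cylinder(h = 145, r = 40);
}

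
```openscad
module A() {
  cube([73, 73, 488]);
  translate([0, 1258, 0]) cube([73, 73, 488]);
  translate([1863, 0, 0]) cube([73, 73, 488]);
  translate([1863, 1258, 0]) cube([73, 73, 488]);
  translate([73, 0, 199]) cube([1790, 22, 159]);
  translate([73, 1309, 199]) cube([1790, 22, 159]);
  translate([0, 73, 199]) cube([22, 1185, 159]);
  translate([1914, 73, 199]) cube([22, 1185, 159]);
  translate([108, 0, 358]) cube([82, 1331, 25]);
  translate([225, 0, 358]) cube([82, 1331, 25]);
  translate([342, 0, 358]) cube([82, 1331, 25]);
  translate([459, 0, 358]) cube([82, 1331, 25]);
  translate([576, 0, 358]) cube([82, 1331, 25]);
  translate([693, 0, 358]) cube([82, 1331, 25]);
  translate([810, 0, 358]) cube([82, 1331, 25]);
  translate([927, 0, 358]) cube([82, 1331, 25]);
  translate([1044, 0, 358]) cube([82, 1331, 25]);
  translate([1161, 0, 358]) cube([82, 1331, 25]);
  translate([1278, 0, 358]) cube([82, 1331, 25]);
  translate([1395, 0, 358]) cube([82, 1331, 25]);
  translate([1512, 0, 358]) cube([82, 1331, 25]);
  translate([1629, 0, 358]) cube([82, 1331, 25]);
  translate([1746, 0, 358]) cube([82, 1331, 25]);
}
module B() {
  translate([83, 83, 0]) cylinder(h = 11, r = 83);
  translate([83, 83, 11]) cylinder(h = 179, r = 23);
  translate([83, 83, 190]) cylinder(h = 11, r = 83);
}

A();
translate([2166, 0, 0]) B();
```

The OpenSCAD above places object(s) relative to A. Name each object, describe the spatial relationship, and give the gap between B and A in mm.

A is a bed frame. B is a spool. The spool is on the floor beside the bed frame on its +x side. The gap between the spool and the bed frame is 230 mm.

The spool's nearest face is 230 mm from the bed frame's +x face.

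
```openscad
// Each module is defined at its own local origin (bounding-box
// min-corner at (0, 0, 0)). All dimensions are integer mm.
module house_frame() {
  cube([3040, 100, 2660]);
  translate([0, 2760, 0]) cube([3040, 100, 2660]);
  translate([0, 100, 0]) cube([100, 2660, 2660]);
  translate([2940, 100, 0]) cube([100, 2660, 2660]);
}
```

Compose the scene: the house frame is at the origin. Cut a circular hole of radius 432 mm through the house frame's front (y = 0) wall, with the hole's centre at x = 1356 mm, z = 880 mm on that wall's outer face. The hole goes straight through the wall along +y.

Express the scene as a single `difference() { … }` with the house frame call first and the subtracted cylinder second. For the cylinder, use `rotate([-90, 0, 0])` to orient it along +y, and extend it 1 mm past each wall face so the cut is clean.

difference() {
  house_frame();
  translate([1356, -1, 880]) rotate([-90, 0, 0]) cylinder(h = 102, r = 432);
}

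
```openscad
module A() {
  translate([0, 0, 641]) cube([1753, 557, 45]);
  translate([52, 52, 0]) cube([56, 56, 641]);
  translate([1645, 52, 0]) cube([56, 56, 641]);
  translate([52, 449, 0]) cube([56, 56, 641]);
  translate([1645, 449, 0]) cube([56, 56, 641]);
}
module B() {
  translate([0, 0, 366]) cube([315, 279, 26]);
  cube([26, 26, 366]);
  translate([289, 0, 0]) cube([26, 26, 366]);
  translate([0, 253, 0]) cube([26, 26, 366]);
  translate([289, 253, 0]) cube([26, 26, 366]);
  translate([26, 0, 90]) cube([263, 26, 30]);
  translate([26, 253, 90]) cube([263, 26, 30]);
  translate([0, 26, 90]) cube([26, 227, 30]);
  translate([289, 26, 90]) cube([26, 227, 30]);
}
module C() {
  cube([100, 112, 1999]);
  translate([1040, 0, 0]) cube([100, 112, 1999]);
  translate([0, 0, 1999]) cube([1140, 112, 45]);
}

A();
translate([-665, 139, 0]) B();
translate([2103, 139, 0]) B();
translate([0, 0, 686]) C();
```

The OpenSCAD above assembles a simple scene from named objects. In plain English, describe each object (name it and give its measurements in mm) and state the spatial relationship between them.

A is a rectangular dining table. The top is 1753×557×45 mm with its upper surface at z = 686 mm. It stands on four 56×56 mm square legs, each inset 52 mm from the nearest pair of top edges, running from the floor to the underside of the top.

B is a four-legged stool. The seat is 315×279 mm, 26 mm thick, top at z = 392 mm. It stands on four square legs, each 26×26 mm in cross-section, from z = 0 to the seat underside, each flush with a corner of the seat. Four stretchers, 26 mm wide and 30 mm tall, connect adjacent legs with their undersides at z = 90 mm, each running between the inner faces of the legs it joins and aligned with the legs' outer faces on the other axis.

C is a door frame. The clear opening is 940 mm wide and 1999 mm high. Two 100 mm wide jambs, 112 mm deep, stand either side of the opening from the floor to the top of the opening. A 45 mm thick head sits across the top of both jambs, spanning the full outside width of the frame.

Two stools sit around the table at the −x, +x sides. The door frame is on top of the table.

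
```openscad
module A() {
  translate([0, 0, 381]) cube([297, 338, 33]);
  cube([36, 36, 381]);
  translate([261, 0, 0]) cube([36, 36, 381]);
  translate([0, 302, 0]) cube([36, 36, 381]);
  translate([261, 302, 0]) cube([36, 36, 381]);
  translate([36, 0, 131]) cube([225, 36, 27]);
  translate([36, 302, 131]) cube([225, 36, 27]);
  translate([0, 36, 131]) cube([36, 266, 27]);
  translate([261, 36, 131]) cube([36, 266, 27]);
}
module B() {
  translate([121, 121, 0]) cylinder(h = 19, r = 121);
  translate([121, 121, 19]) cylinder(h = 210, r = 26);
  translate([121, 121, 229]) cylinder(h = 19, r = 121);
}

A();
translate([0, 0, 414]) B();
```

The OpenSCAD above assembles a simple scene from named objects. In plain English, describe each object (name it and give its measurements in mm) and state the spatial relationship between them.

A is a simple wooden stool: a rectangular seat 297 mm (x) by 338 mm (y), 33 mm thick, top face at z = 414 mm, on four square legs, each 36×36 mm in cross-section. The legs rest on z = 0, each flush with a corner of the seat. Four stretchers, 36 mm wide and 27 mm tall, connect adjacent legs with their undersides at z = 131 mm, each running between the inner faces of the legs it joins and aligned with the legs' outer faces on the other axis.

B is a spool: two coaxial disc flanges of radius 121 mm and thickness 19 mm, joined by a core cylinder of radius 26 mm and height 210 mm. The lower flange rests on z = 0 and the three cylinders share a vertical axis.

The spool is on top of the stool.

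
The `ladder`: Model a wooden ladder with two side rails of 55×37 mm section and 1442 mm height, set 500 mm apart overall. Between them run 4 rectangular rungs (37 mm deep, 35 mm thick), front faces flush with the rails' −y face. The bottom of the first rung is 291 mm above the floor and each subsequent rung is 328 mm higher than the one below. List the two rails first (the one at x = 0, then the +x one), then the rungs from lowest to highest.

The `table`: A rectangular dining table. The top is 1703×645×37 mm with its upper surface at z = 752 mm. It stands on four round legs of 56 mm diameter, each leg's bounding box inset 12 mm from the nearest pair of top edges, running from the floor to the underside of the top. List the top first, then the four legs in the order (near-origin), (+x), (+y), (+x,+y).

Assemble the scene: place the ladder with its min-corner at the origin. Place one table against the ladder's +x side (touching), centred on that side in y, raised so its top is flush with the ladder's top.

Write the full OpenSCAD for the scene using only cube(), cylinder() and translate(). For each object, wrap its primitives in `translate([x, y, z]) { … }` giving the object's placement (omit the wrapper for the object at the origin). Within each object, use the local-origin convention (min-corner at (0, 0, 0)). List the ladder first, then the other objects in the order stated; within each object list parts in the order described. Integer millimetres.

cube([55, 37, 1442]);
translate([445, 0, 0]) cube([55, 37, 1442]);
translate([55, 0, 291]) cube([390, 37, 35]);
translate([55, 0, 619]) cube([390, 37, 35]);
translate([55, 0, 947]) cube([390, 37, 35]);
translate([55, 0, 1275]) cube([390, 37, 35]);
translate([500, -304, 690]) {
  translate([0, 0, 715]) cube([1703, 645, 37]);
  translate([40, 40, 0]) cylinder(h = 715, r = 28);
  translate([1663, 40, 0]) cylinder(h = 715, r = 28);
  translate([40, 605, 0]) cylinder(h = 715, r = 28);
  translate([1663, 605, 0]) cylinder(h = 715, r = 28);
}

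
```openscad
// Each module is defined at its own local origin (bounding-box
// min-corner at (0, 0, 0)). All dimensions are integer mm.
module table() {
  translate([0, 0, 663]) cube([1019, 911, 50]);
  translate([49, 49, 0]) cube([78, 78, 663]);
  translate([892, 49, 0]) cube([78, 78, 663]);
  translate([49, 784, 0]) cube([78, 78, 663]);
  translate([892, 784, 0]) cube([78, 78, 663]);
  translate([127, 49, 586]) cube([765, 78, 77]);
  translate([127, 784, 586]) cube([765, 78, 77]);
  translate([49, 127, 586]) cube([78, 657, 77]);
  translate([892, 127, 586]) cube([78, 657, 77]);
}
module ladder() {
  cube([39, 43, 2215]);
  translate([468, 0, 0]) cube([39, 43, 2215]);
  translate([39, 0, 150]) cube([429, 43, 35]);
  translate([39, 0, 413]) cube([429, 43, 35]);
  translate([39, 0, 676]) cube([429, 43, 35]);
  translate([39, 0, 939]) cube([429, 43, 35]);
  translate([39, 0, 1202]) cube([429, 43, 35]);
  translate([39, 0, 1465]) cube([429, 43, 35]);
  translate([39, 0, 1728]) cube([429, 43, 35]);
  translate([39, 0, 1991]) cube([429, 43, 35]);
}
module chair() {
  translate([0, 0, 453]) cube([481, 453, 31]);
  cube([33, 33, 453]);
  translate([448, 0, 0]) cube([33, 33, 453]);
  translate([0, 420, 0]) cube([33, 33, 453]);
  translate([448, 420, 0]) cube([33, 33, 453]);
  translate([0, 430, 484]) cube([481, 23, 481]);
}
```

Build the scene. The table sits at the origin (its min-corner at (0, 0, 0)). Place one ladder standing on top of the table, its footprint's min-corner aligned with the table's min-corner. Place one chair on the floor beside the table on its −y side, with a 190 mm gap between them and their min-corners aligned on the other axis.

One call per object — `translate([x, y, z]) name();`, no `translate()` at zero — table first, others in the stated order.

table();
translate([0, 0, 713]) ladder();
translate([0, -643, 0]) chair();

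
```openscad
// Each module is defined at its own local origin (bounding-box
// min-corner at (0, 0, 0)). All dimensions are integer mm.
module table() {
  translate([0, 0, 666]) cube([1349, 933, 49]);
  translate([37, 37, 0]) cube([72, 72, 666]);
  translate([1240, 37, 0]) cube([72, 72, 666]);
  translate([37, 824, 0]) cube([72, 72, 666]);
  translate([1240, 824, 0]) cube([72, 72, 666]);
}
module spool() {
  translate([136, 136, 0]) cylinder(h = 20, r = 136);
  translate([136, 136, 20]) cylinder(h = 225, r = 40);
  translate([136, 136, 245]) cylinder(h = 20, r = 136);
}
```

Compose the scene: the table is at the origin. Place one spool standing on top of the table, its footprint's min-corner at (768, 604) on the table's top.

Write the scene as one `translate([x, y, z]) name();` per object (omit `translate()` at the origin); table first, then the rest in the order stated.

table();
translate([768, 604, 715]) spool();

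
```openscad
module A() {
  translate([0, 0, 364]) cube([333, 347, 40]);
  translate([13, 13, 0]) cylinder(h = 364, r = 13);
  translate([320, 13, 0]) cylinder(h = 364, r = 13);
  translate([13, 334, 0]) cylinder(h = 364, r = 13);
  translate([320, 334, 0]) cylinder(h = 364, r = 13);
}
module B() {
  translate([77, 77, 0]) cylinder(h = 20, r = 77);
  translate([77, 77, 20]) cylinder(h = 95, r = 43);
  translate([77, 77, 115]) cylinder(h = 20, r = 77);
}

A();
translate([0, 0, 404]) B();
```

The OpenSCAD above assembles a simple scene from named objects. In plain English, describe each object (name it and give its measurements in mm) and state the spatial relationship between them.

A is a four-legged stool. The seat is 333×347 mm, 40 mm thick, top at z = 404 mm. It stands on four round legs, each 26 mm in diameter, from z = 0 to the seat underside, each leg's axis is inset half a diameter from the nearest pair of seat edges (so the leg's bounding box is flush with the corner).

B is a spool: two coaxial disc flanges of radius 77 mm and thickness 20 mm, joined by a core cylinder of radius 43 mm and height 95 mm. The lower flange rests on z = 0 and the three cylinders share a vertical axis.

The spool is on top of the stool.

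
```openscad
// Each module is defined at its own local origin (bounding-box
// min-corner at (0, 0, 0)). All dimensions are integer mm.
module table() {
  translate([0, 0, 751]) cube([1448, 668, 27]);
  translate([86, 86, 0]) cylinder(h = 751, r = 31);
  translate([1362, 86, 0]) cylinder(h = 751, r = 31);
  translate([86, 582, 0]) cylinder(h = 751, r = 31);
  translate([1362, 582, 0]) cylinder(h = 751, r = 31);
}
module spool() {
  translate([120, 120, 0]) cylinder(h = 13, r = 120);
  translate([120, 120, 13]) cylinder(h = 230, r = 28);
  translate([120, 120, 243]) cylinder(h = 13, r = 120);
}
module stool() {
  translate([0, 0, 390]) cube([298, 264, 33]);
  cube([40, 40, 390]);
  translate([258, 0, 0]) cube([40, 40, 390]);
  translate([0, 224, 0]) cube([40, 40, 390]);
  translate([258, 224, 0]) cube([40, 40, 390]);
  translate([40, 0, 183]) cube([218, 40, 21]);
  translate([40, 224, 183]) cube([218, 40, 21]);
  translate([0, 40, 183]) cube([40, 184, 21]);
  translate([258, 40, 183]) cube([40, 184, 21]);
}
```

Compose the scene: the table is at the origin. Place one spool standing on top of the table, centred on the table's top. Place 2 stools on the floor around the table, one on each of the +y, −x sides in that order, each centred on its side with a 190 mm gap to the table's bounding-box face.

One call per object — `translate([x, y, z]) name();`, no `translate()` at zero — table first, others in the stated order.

table();
translate([604, 214, 778]) spool();
translate([575, 858, 0]) stool();
translate([-488, 202, 0]) stool();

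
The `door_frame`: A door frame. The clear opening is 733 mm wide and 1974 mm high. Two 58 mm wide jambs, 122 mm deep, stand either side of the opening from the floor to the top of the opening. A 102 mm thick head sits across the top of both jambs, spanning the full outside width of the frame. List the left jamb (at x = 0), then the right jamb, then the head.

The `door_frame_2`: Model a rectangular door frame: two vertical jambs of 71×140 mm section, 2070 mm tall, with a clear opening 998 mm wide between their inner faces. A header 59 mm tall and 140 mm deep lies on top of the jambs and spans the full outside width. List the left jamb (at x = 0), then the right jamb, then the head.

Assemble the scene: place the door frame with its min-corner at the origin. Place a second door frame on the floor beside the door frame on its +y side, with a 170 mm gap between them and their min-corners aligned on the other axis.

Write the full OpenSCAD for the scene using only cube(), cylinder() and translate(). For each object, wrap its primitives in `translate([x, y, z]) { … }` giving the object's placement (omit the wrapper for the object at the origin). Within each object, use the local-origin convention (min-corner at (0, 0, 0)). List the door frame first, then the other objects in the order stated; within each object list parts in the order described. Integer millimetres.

cube([58, 122, 1974]);
translate([791, 0, 0]) cube([58, 122, 1974]);
translate([0, 0, 1974]) cube([849, 122, 102]);
translate([0, 292, 0]) {
  cube([71, 140, 2070]);
  translate([1069, 0, 0]) cube([71, 140, 2070]);
  translate([0, 0, 2070]) cube([1140, 140, 59]);
}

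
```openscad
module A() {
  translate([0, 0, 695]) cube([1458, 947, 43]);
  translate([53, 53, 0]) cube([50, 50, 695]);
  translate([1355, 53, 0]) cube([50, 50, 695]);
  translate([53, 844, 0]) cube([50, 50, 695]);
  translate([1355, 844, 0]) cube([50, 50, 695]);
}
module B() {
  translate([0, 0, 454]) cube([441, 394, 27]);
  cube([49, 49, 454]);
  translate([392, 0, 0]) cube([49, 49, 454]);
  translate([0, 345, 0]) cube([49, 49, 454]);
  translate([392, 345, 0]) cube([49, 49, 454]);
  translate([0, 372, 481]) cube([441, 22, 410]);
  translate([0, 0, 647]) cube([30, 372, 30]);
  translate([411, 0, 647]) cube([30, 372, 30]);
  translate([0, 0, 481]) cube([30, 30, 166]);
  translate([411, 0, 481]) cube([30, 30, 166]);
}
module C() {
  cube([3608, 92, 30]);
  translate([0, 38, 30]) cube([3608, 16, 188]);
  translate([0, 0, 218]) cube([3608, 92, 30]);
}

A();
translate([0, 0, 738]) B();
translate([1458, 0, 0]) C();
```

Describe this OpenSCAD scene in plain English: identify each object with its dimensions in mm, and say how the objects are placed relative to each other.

A is a table with a 1458×947 mm rectangular top, 43 mm thick, top surface at z = 738 mm, supported by four 50×50 mm square legs, each inset 53 mm from the nearest pair of top edges, running from the floor.

B is a chair: 441×394 mm seat, 27 mm thick, top at z = 481 mm, on four 49 mm square corner legs flush with the seat edges. A 22 mm thick backrest slab spans the full seat width, extending 410 mm above the seat top, its back face flush with the seat's +y edge. Two armrests of 30×30 mm section run along each side from the seat's front edge to the front of the backrest, top faces 196 mm above the seat top and outer faces flush with the seat's x-edges; a 30×30 mm post under the front of each armrest stands on the seat at the front corner.

C is an I-beam lying along x, 3608 mm long. Overall section height 248 mm. Two flanges 92 mm wide (y) and 30 mm thick, one on the floor and one at the top; a web 16 mm thick runs between them, centred on the flange width.

The chair is on top of the table. The I-beam is against the table's +x side, with their −y faces flush.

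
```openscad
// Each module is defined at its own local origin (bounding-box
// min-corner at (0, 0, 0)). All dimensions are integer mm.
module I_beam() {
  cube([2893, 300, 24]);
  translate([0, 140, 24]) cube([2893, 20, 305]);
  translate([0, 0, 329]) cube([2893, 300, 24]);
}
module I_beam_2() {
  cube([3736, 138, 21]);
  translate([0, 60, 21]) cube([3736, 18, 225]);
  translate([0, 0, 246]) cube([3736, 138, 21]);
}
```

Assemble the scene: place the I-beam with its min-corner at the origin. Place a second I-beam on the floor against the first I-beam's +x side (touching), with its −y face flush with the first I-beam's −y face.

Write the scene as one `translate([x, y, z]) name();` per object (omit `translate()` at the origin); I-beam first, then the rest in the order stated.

I_beam();
translate([2893, 0, 0]) I_beam_2();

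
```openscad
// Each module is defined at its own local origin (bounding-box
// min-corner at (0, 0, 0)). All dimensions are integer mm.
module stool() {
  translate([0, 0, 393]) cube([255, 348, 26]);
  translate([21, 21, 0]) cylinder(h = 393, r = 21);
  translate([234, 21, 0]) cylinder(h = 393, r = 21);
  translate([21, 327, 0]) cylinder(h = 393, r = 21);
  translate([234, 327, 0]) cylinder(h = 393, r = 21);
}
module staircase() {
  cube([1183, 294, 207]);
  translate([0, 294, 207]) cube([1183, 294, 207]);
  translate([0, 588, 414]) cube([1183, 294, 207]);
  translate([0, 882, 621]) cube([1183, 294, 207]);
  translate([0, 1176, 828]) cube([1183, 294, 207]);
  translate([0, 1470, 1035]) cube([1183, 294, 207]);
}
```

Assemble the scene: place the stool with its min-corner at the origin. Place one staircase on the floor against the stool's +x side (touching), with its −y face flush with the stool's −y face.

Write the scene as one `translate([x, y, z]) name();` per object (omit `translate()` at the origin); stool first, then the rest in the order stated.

stool();
translate([255, 0, 0]) staircase();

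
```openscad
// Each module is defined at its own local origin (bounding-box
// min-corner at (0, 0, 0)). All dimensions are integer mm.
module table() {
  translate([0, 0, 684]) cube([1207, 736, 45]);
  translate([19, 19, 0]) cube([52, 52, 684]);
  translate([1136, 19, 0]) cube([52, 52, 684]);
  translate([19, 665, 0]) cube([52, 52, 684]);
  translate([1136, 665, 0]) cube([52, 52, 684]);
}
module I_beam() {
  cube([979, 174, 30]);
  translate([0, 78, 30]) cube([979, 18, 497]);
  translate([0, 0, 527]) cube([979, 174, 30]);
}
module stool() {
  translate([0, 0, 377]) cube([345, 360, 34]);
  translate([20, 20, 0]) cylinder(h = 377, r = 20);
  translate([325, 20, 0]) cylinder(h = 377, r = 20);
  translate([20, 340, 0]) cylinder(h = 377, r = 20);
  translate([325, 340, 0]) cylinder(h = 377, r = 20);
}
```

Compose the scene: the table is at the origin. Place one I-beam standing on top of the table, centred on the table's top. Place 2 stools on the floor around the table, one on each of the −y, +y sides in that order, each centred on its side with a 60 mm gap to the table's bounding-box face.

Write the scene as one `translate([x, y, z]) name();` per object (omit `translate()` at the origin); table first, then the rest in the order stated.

table();
translate([114, 281, 729]) I_beam();
translate([431, -420, 0]) stool();
translate([431, 796, 0]) stool();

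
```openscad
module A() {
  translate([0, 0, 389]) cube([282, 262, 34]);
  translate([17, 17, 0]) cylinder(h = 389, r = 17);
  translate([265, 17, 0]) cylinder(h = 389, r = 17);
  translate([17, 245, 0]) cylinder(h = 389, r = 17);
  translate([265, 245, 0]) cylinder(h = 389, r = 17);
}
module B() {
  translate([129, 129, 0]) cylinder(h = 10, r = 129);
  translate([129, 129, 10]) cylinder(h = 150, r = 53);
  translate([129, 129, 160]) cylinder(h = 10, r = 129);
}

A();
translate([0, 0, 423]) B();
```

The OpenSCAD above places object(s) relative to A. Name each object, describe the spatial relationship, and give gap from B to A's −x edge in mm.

The spool's min-x is at 0; the stool's min-x is 0; gap = 0 mm.

A is a stool. B is a spool. The spool is on top of the stool. The gap from the spool to the stool's −x edge is 0 mm.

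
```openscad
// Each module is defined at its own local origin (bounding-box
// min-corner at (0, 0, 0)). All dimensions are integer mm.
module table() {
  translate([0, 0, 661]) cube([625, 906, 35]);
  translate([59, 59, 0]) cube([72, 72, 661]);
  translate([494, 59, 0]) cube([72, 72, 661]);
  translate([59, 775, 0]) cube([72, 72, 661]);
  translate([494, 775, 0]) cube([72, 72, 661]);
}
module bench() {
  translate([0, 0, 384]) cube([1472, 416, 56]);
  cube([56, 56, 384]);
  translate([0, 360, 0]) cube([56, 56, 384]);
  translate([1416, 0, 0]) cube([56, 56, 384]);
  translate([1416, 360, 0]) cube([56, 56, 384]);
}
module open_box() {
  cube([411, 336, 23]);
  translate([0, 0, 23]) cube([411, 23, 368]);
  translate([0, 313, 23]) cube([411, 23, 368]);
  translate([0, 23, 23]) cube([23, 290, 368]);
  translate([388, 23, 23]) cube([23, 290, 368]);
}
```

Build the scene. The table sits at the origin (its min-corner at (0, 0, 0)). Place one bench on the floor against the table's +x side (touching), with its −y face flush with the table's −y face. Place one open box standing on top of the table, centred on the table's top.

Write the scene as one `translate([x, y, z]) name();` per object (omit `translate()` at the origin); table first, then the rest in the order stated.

table();
translate([625, 0, 0]) bench();
translate([107, 285, 696]) open_box();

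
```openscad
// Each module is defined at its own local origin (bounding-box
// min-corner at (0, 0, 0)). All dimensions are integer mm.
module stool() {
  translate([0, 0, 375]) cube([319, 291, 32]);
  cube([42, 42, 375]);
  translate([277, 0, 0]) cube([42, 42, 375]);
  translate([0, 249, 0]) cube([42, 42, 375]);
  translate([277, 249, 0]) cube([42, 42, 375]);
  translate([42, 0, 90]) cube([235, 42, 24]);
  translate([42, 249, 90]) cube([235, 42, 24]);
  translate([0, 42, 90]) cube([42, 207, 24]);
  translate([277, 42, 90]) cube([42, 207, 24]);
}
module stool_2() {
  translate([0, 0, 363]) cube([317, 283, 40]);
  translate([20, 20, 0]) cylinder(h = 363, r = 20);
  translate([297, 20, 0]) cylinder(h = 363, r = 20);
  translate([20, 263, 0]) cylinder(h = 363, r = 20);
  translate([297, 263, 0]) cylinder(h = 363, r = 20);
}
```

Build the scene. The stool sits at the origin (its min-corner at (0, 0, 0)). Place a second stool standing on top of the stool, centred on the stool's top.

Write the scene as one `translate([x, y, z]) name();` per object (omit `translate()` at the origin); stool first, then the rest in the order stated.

stool();
translate([1, 4, 407]) stool_2();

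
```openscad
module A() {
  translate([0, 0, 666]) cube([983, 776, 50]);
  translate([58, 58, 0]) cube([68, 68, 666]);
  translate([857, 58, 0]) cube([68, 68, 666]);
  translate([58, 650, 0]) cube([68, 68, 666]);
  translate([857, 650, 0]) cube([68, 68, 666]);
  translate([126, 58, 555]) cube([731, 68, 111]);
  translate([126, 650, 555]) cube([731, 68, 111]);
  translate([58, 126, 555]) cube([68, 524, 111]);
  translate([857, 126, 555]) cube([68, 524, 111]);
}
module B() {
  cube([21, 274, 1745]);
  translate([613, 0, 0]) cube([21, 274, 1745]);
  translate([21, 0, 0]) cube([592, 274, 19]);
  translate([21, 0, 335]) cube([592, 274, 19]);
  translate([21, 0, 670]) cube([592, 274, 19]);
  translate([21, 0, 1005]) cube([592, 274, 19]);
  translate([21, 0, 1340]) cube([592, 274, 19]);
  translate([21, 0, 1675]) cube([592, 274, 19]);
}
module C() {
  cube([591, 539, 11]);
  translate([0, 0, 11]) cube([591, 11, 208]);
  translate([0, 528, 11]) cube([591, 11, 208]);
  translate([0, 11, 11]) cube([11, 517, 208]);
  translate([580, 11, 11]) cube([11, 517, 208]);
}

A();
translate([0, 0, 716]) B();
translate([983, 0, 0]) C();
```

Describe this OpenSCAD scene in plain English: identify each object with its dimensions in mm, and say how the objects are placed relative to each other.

A is a table with a 983×776 mm rectangular top, 50 mm thick, top surface at z = 716 mm, supported by four 68×68 mm square legs, each inset 58 mm from the nearest pair of top edges, running from the floor. Four apron rails, 68 mm thick and 111 mm tall, run between adjacent legs with their top edges flush with the underside of the top and their outer faces flush with the legs' outer faces.

B is an open bookshelf. Two side panels, each 21 mm thick, 274 mm deep and 1745 mm tall, stand 634 mm apart (outside-to-outside). Between them sit 6 shelves, each 19 mm thick and 274 mm deep, spanning the full gap between the sides. The bottom shelf rests on the floor (its underside at z = 0) and the clear gap between one shelf's top and the next shelf's underside is 316 mm.

C is an open-topped rectangular box: outside dimensions 591×539×219 mm, with a uniform wall and base thickness of 11 mm. The base is a full 591×539 slab on the floor; four walls sit on top of the base. The front and back walls (the −y and +y sides) span the full width; the two side walls fit between them.

The bookshelf is on top of the table. The open box is against the table's +x side, with their −y faces flush.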